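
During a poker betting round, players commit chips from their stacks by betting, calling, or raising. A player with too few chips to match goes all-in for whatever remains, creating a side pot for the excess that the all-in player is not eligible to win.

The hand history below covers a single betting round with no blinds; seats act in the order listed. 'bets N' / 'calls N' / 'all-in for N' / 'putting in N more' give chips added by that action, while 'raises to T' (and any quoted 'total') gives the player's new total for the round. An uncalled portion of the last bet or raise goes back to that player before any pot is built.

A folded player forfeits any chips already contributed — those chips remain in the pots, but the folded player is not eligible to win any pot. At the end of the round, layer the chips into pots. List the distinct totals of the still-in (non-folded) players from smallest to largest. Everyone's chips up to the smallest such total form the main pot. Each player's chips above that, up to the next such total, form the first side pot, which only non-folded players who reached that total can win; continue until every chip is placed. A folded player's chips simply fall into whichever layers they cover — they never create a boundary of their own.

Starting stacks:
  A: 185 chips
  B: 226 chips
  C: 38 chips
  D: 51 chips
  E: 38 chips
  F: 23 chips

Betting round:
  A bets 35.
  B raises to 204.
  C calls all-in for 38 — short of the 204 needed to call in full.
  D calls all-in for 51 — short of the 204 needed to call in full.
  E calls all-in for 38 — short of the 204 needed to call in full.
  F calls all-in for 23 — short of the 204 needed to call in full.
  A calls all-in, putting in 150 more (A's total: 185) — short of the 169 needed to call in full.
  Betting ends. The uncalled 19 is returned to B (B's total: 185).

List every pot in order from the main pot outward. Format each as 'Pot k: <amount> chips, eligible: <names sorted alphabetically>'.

Pot 1: 138 chips, eligible: A, B, C, D, E, F
Pot 2: 75 chips, eligible: A, B, C, D, E
Pot 3: 39 chips, eligible: A, B, D
Pot 4: 268 chips, eligible: A, B

Derivation:
Contributions (after 19 returned to B): A=185, B=185, C=38, D=51, E=38, F=23
Pot levels (distinct totals of non-folded players): 23, 38, 51, 185
Layer 1-23: 23 each from A, B, C, D, E, F = 23*6 = 138 chips; eligible A, B, C, D, E, F
Layer 24-38: 15 each from A, B, C, D, E = 15*5 = 75 chips; eligible A, B, C, D, E
Layer 39-51: 13 each from A, B, D = 13*3 = 39 chips; eligible A, B, D
Layer 52-185: 134 each from A, B = 134*2 = 268 chips; eligible A, B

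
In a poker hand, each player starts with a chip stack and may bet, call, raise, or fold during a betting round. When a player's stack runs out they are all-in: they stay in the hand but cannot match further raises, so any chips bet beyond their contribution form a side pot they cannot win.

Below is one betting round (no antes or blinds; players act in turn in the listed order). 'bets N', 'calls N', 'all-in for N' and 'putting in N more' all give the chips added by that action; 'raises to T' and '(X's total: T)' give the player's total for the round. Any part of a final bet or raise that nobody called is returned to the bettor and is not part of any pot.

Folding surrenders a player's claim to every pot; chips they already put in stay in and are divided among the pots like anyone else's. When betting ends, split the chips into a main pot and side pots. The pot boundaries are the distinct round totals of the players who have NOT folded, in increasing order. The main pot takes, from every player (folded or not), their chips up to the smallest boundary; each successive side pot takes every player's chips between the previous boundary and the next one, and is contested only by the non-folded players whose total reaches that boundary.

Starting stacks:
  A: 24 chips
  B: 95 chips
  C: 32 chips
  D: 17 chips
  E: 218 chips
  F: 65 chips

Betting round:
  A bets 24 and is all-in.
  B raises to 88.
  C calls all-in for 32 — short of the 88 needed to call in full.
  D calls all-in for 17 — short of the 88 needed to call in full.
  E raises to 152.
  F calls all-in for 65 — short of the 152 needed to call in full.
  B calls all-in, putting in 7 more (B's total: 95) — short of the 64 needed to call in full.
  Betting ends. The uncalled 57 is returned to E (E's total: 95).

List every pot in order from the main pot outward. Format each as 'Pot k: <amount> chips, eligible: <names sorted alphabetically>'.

Contributions (after 57 returned to E): A=24, B=95, C=32, D=17, E=95, F=65
Pot levels (distinct totals of non-folded players): 17, 24, 32, 65, 95
Layer 1-17: 17 each from A, B, C, D, E, F = 17*6 = 102 chips; eligible A, B, C, D, E, F
Layer 18-24: 7 each from A, B, C, E, F = 7*5 = 35 chips; eligible A, B, C, E, F
Layer 25-32: 8 each from B, C, E, F = 8*4 = 32 chips; eligible B, C, E, F
Layer 33-65: 33 each from B, E, F = 33*3 = 99 chips; eligible B, E, F
Layer 66-95: 30 each from B, E = 30*2 = 60 chips; eligible B, E

Pot 1: 102 chips, eligible: A, B, C, D, E, F
Pot 2: 35 chips, eligible: A, B, C, E, F
Pot 3: 32 chips, eligible: B, C, E, F
Pot 4: 99 chips, eligible: B, E, F
Pot 5: 60 chips, eligible: B, E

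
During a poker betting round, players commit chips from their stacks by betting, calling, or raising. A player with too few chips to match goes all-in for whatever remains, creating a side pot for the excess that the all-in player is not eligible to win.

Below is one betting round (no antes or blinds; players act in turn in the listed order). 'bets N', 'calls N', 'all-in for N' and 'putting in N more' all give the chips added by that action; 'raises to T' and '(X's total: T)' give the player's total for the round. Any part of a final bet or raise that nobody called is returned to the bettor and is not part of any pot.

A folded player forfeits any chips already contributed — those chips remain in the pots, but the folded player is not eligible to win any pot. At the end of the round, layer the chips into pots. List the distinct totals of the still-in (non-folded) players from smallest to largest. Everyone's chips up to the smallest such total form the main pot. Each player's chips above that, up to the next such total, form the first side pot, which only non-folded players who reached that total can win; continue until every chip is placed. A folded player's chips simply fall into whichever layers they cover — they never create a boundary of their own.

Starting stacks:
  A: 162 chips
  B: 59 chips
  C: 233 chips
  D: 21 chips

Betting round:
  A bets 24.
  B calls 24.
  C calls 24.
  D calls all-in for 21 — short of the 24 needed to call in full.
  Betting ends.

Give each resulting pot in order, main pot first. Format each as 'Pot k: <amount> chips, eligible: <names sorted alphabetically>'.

Pot 1: 84 chips, eligible: A, B, C, D
Pot 2: 9 chips, eligible: A, B, C

Derivation:
Contributions: A=24, B=24, C=24, D=21
Pot levels (distinct totals of non-folded players): 21, 24
Layer 1-21: 21 each from A, B, C, D = 21*4 = 84 chips; eligible A, B, C, D
Layer 22-24: 3 each from A, B, C = 3*3 = 9 chips; eligible A, B, C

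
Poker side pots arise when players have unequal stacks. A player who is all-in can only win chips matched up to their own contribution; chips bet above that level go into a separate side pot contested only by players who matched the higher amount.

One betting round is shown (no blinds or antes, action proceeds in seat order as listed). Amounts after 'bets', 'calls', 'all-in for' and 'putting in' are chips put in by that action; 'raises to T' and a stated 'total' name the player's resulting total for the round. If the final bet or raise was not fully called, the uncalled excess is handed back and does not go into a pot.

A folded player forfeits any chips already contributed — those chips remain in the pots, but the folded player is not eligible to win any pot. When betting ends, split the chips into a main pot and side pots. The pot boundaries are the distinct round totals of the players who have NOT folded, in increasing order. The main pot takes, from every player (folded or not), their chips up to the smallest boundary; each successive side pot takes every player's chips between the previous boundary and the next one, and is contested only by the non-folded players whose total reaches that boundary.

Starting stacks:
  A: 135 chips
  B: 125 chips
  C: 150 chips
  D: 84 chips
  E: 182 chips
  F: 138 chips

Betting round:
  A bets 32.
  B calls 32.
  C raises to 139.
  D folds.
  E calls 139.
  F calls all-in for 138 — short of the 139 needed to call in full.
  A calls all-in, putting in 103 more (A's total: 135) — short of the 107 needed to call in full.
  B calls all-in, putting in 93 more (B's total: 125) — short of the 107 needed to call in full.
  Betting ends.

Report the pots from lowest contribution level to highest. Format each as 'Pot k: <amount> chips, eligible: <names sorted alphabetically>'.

Contributions: A=135, B=125, C=139, E=139, F=138
Folded: D
Pot levels (distinct totals of non-folded players): 125, 135, 138, 139
Layer 1-125: 125 each from A, B, C, E, F = 125*5 = 625 chips; eligible A, B, C, E, F
Layer 126-135: 10 each from A, C, E, F = 10*4 = 40 chips; eligible A, C, E, F
Layer 136-138: 3 each from C, E, F = 3*3 = 9 chips; eligible C, E, F
Layer 139-139: 1 each from C, E = 1*2 = 2 chips; eligible C, E

Pot 1: 625 chips, eligible: A, B, C, E, F
Pot 2: 40 chips, eligible: A, C, E, F
Pot 3: 9 chips, eligible: C, E, F
Pot 4: 2 chips, eligible: C, E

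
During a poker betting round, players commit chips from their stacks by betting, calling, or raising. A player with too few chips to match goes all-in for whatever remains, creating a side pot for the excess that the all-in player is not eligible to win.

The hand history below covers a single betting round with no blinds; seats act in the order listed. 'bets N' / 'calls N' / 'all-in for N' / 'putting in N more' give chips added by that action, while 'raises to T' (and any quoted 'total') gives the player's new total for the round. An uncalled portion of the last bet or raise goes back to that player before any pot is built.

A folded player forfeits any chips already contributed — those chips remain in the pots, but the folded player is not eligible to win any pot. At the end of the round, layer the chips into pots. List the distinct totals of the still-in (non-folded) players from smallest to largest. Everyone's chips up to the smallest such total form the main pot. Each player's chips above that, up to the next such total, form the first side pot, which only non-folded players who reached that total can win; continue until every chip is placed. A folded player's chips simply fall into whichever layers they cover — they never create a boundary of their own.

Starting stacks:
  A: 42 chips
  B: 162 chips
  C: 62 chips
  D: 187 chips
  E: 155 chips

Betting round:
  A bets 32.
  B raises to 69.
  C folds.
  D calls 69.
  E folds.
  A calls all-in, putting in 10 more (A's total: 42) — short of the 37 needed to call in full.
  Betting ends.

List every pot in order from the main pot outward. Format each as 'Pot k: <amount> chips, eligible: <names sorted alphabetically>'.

Contributions: A=42, B=69, D=69
Folded: C, E
Pot levels (distinct totals of non-folded players): 42, 69
Layer 1-42: 42 each from A, B, D = 42*3 = 126 chips; eligible A, B, D
Layer 43-69: 27 each from B, D = 27*2 = 54 chips; eligible B, D

Pot 1: 126 chips, eligible: A, B, D
Pot 2: 54 chips, eligible: B, D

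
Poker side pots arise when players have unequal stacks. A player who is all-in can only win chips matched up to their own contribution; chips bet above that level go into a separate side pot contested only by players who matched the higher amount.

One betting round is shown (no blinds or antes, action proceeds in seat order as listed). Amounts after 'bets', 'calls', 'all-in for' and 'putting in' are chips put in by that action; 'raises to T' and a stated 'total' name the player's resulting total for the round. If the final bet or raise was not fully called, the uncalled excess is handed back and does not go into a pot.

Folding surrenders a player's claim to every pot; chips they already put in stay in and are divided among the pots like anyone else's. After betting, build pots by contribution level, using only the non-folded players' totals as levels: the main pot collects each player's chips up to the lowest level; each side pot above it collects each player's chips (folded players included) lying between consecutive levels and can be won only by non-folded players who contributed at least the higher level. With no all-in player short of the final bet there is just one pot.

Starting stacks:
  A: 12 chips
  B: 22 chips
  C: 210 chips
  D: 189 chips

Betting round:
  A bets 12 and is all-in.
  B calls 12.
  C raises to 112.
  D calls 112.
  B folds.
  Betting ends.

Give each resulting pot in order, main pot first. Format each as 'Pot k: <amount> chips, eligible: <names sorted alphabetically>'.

Contributions: A=12, B=12, C=112, D=112
Folded: B
Pot levels (distinct totals of non-folded players): 12, 112
Layer 1-12: 12 each from A, B, C, D = 12*4 = 48 chips; eligible A, C, D
Layer 13-112: 100 each from C, D = 100*2 = 200 chips; eligible C, D

Pot 1: 48 chips, eligible: A, C, D
Pot 2: 200 chips, eligible: C, D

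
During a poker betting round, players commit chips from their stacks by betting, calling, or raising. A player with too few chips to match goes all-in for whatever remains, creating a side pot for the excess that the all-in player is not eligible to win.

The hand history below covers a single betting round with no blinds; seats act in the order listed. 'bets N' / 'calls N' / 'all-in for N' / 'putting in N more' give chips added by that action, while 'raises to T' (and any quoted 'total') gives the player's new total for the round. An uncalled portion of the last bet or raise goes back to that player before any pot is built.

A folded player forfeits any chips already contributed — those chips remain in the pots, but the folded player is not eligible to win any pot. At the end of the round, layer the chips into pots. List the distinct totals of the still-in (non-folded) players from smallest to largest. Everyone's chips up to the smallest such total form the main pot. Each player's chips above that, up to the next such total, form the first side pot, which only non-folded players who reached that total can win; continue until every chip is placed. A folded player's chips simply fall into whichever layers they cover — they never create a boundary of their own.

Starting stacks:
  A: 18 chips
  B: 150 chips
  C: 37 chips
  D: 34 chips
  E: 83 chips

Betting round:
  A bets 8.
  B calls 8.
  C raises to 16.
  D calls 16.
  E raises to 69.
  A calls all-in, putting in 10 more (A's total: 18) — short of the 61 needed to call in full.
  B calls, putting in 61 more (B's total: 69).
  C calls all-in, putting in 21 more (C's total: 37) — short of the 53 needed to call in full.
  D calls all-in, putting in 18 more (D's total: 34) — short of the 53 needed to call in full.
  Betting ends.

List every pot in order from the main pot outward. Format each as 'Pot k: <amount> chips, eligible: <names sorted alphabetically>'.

Pot 1: 90 chips, eligible: A, B, C, D, E
Pot 2: 64 chips, eligible: B, C, D, E
Pot 3: 9 chips, eligible: B, C, E
Pot 4: 64 chips, eligible: B, E

Derivation:
Contributions: A=18, B=69, C=37, D=34, E=69
Pot levels (distinct totals of non-folded players): 18, 34, 37, 69
Layer 1-18: 18 each from A, B, C, D, E = 18*5 = 90 chips; eligible A, B, C, D, E
Layer 19-34: 16 each from B, C, D, E = 16*4 = 64 chips; eligible B, C, D, E
Layer 35-37: 3 each from B, C, E = 3*3 = 9 chips; eligible B, C, E
Layer 38-69: 32 each from B, E = 32*2 = 64 chips; eligible B, E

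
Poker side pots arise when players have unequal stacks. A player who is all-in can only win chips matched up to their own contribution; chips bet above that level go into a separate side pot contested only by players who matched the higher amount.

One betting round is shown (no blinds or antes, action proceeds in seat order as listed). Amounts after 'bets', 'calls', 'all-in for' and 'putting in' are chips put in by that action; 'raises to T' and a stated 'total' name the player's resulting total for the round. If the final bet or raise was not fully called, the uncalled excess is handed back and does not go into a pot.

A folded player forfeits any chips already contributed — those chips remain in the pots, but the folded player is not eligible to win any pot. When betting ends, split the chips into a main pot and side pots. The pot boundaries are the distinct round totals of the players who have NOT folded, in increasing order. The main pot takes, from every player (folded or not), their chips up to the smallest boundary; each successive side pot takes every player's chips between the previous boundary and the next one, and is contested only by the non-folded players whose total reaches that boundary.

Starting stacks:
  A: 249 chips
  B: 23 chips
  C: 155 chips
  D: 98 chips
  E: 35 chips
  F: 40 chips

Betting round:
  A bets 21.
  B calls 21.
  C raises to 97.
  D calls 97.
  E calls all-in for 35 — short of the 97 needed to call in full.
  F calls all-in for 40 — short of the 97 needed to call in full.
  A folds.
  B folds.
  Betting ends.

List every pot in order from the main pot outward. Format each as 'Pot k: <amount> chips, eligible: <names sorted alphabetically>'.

Contributions: A=21, B=21, C=97, D=97, E=35, F=40
Folded: A, B
Pot levels (distinct totals of non-folded players): 35, 40, 97
Layer 1-35: A 21 + B 21 + C 35 + D 35 + E 35 + F 35 = 182 chips; eligible C, D, E, F
Layer 36-40: 5 each from C, D, F = 5*3 = 15 chips; eligible C, D, F
Layer 41-97: 57 each from C, D = 57*2 = 114 chips; eligible C, D

Pot 1: 182 chips, eligible: C, D, E, F
Pot 2: 15 chips, eligible: C, D, F
Pot 3: 114 chips, eligible: C, D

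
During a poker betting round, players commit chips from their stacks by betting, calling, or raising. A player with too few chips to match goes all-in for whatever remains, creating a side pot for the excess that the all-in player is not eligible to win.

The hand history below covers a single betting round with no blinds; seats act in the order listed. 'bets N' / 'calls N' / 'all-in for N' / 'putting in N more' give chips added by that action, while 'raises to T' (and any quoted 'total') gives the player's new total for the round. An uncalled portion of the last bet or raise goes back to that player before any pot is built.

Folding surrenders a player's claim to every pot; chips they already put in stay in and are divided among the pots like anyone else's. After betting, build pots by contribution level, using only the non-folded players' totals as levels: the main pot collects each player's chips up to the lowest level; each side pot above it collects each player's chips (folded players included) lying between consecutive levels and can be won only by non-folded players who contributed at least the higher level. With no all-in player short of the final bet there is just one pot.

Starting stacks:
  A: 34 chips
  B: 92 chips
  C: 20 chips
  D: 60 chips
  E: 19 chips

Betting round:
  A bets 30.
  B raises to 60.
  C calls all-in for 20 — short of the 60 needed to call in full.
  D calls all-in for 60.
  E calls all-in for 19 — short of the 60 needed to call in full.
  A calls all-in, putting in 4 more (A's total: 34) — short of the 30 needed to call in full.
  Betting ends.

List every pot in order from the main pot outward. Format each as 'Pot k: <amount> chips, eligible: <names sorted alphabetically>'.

Contributions: A=34, B=60, C=20, D=60, E=19
Pot levels (distinct totals of non-folded players): 19, 20, 34, 60
Layer 1-19: 19 each from A, B, C, D, E = 19*5 = 95 chips; eligible A, B, C, D, E
Layer 20-20: 1 each from A, B, C, D = 1*4 = 4 chips; eligible A, B, C, D
Layer 21-34: 14 each from A, B, D = 14*3 = 42 chips; eligible A, B, D
Layer 35-60: 26 each from B, D = 26*2 = 52 chips; eligible B, D

Pot 1: 95 chips, eligible: A, B, C, D, E
Pot 2: 4 chips, eligible: A, B, C, D
Pot 3: 42 chips, eligible: A, B, D
Pot 4: 52 chips, eligible: B, D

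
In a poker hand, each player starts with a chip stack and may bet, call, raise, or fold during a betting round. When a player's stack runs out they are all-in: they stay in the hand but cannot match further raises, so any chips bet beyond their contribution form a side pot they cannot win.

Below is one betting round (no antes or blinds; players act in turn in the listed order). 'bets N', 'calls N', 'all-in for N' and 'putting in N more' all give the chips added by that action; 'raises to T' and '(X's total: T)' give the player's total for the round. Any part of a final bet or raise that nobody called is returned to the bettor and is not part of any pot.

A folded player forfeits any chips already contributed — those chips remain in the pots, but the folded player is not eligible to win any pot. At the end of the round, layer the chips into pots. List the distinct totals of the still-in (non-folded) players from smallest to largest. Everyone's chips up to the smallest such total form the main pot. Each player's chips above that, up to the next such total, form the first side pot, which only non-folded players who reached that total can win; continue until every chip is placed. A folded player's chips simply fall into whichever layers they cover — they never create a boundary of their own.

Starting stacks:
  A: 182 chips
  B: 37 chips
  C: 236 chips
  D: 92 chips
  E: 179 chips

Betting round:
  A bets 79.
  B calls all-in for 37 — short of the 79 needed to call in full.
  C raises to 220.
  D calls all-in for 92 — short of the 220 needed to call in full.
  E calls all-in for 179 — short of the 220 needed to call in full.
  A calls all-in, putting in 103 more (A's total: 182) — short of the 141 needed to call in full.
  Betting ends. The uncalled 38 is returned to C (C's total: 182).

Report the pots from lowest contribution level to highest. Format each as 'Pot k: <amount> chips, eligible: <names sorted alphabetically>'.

Contributions (after 38 returned to C): A=182, B=37, C=182, D=92, E=179
Pot levels (distinct totals of non-folded players): 37, 92, 179, 182
Layer 1-37: 37 each from A, B, C, D, E = 37*5 = 185 chips; eligible A, B, C, D, E
Layer 38-92: 55 each from A, C, D, E = 55*4 = 220 chips; eligible A, C, D, E
Layer 93-179: 87 each from A, C, E = 87*3 = 261 chips; eligible A, C, E
Layer 180-182: 3 each from A, C = 3*2 = 6 chips; eligible A, C

Pot 1: 185 chips, eligible: A, B, C, D, E
Pot 2: 220 chips, eligible: A, C, D, E
Pot 3: 261 chips, eligible: A, C, E
Pot 4: 6 chips, eligible: A, C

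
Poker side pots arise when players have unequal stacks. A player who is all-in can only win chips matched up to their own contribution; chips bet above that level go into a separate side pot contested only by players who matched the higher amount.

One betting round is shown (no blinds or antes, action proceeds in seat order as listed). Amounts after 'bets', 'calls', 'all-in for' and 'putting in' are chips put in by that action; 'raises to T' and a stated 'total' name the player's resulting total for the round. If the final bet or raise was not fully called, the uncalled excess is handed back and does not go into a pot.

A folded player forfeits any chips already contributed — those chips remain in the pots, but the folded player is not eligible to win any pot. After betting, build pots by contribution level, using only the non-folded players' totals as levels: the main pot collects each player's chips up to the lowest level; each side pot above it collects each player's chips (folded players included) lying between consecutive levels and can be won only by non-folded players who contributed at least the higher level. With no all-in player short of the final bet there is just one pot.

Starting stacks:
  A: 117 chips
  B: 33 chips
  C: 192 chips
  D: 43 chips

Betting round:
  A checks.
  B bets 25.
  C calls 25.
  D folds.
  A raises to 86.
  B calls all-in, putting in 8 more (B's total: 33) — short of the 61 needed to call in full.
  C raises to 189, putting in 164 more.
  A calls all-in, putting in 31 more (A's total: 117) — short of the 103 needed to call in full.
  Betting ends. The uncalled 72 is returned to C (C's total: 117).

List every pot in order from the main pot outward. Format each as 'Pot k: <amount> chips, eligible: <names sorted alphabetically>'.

Pot 1: 99 chips, eligible: A, B, C
Pot 2: 168 chips, eligible: A, C

Derivation:
Contributions (after 72 returned to C): A=117, B=33, C=117
Folded: D
Pot levels (distinct totals of non-folded players): 33, 117
Layer 1-33: 33 each from A, B, C = 33*3 = 99 chips; eligible A, B, C
Layer 34-117: 84 each from A, C = 84*2 = 168 chips; eligible A, C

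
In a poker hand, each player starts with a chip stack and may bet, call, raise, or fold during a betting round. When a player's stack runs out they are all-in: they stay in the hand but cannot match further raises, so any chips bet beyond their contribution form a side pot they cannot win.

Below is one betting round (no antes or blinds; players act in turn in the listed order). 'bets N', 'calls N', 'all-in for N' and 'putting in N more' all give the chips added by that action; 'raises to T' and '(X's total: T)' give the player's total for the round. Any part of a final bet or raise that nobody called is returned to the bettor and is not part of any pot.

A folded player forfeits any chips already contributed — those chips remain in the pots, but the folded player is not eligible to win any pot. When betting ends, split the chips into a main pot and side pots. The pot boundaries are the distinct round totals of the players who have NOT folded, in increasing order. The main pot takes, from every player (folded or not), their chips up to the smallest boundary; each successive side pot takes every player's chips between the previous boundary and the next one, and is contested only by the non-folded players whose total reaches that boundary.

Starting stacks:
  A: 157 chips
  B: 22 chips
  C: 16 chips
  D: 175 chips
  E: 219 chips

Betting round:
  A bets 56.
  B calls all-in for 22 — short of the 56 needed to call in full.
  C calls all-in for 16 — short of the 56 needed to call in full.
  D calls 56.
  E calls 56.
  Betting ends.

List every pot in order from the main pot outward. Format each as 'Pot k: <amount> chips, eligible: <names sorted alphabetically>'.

Contributions: A=56, B=22, C=16, D=56, E=56
Pot levels (distinct totals of non-folded players): 16, 22, 56
Layer 1-16: 16 each from A, B, C, D, E = 16*5 = 80 chips; eligible A, B, C, D, E
Layer 17-22: 6 each from A, B, D, E = 6*4 = 24 chips; eligible A, B, D, E
Layer 23-56: 34 each from A, D, E = 34*3 = 102 chips; eligible A, D, E

Pot 1: 80 chips, eligible: A, B, C, D, E
Pot 2: 24 chips, eligible: A, B, D, E
Pot 3: 102 chips, eligible: A, D, E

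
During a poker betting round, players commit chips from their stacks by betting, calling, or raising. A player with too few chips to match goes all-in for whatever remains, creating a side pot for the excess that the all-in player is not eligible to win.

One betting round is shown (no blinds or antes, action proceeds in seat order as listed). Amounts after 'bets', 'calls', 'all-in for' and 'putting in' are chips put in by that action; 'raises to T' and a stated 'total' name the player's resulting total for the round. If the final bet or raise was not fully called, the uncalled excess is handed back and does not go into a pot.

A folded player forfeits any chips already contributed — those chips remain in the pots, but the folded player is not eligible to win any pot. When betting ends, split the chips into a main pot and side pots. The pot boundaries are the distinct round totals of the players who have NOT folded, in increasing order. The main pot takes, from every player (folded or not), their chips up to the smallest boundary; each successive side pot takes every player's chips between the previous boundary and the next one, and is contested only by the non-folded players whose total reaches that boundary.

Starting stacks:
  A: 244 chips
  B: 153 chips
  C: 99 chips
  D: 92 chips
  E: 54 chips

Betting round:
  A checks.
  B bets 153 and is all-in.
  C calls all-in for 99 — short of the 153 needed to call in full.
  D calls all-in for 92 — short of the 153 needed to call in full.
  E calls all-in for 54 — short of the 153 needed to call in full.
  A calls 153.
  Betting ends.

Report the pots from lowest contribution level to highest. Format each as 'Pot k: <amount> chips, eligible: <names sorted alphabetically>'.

Pot 1: 270 chips, eligible: A, B, C, D, E
Pot 2: 152 chips, eligible: A, B, C, D
Pot 3: 21 chips, eligible: A, B, C
Pot 4: 108 chips, eligible: A, B

Derivation:
Contributions: A=153, B=153, C=99, D=92, E=54
Pot levels (distinct totals of non-folded players): 54, 92, 99, 153
Layer 1-54: 54 each from A, B, C, D, E = 54*5 = 270 chips; eligible A, B, C, D, E
Layer 55-92: 38 each from A, B, C, D = 38*4 = 152 chips; eligible A, B, C, D
Layer 93-99: 7 each from A, B, C = 7*3 = 21 chips; eligible A, B, C
Layer 100-153: 54 each from A, B = 54*2 = 108 chips; eligible A, B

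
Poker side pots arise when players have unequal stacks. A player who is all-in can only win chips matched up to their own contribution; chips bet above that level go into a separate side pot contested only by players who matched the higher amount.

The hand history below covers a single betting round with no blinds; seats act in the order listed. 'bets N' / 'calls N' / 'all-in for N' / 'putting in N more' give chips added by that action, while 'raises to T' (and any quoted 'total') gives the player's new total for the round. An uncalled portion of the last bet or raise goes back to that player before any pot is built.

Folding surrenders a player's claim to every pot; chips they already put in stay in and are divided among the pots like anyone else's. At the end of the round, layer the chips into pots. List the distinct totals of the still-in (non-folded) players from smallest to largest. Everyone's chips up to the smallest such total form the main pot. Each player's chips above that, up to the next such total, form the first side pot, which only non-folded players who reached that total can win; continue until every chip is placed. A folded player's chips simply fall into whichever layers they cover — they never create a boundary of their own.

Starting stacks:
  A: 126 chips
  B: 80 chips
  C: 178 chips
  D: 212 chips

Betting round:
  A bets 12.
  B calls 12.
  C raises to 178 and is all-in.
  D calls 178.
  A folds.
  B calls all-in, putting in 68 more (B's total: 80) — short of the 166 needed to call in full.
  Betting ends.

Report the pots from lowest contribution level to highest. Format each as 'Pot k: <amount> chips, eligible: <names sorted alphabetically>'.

Pot 1: 252 chips, eligible: B, C, D
Pot 2: 196 chips, eligible: C, D

Derivation:
Contributions: A=12, B=80, C=178, D=178
Folded: A
Pot levels (distinct totals of non-folded players): 80, 178
Layer 1-80: A 12 + B 80 + C 80 + D 80 = 252 chips; eligible B, C, D
Layer 81-178: 98 each from C, D = 98*2 = 196 chips; eligible C, D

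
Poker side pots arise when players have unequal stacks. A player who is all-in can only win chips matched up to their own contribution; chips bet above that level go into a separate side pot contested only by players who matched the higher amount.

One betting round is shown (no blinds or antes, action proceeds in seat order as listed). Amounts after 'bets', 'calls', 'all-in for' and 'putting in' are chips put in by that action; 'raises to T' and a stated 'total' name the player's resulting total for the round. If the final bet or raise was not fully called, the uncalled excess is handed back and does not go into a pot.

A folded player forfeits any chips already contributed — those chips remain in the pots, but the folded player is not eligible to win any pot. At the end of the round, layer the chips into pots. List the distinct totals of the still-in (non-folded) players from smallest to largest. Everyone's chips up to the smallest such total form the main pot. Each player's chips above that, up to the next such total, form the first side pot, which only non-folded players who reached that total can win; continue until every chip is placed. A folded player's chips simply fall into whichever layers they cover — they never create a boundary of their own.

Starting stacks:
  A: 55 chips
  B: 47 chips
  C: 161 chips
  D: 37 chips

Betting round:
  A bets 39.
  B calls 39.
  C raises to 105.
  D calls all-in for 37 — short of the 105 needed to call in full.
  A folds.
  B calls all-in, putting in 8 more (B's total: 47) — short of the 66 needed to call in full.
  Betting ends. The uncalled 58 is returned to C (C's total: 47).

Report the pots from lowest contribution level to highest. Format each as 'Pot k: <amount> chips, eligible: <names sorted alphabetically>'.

Pot 1: 148 chips, eligible: B, C, D
Pot 2: 22 chips, eligible: B, C

Derivation:
Contributions (after 58 returned to C): A=39, B=47, C=47, D=37
Folded: A
Pot levels (distinct totals of non-folded players): 37, 47
Layer 1-37: 37 each from A, B, C, D = 37*4 = 148 chips; eligible B, C, D
Layer 38-47: A 2 + B 10 + C 10 = 22 chips; eligible B, C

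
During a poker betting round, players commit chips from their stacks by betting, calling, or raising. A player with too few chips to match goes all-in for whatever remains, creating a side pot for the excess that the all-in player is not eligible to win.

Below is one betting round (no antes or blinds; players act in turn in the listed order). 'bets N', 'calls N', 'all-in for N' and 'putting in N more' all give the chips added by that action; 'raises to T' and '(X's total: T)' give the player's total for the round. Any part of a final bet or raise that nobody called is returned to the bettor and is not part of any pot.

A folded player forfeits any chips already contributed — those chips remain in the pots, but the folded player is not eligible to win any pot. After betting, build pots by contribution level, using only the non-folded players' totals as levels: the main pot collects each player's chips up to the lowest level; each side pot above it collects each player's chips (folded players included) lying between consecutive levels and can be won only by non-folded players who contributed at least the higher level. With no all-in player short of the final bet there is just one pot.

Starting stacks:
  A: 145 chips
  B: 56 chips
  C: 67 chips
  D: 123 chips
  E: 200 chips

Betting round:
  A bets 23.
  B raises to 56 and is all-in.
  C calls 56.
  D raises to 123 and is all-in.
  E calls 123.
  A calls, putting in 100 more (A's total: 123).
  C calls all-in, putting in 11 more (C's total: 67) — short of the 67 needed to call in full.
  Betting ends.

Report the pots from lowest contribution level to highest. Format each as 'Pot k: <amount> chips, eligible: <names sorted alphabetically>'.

Pot 1: 280 chips, eligible: A, B, C, D, E
Pot 2: 44 chips, eligible: A, C, D, E
Pot 3: 168 chips, eligible: A, D, E

Derivation:
Contributions: A=123, B=56, C=67, D=123, E=123
Pot levels (distinct totals of non-folded players): 56, 67, 123
Layer 1-56: 56 each from A, B, C, D, E = 56*5 = 280 chips; eligible A, B, C, D, E
Layer 57-67: 11 each from A, C, D, E = 11*4 = 44 chips; eligible A, C, D, E
Layer 68-123: 56 each from A, D, E = 56*3 = 168 chips; eligible A, D, E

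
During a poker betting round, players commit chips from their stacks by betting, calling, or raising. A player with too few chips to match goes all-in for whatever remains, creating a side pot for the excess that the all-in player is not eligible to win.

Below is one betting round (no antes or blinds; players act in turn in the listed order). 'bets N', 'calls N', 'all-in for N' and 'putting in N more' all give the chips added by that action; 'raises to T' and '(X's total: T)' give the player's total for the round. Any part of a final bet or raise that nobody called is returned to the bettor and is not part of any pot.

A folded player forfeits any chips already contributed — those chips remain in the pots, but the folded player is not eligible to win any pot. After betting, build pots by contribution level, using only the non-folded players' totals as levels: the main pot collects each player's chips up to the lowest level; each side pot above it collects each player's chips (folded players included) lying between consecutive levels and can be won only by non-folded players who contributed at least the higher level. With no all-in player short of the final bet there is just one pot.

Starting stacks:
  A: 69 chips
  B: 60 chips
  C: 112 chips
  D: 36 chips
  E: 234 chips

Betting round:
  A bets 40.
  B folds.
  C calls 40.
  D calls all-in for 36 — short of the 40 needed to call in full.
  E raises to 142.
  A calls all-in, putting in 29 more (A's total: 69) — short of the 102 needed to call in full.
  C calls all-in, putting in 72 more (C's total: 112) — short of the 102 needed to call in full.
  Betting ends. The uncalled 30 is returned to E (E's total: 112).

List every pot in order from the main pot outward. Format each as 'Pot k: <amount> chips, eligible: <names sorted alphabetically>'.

Pot 1: 144 chips, eligible: A, C, D, E
Pot 2: 99 chips, eligible: A, C, E
Pot 3: 86 chips, eligible: C, E

Derivation:
Contributions (after 30 returned to E): A=69, C=112, D=36, E=112
Folded: B
Pot levels (distinct totals of non-folded players): 36, 69, 112
Layer 1-36: 36 each from A, C, D, E = 36*4 = 144 chips; eligible A, C, D, E
Layer 37-69: 33 each from A, C, E = 33*3 = 99 chips; eligible A, C, E
Layer 70-112: 43 each from C, E = 43*2 = 86 chips; eligible C, E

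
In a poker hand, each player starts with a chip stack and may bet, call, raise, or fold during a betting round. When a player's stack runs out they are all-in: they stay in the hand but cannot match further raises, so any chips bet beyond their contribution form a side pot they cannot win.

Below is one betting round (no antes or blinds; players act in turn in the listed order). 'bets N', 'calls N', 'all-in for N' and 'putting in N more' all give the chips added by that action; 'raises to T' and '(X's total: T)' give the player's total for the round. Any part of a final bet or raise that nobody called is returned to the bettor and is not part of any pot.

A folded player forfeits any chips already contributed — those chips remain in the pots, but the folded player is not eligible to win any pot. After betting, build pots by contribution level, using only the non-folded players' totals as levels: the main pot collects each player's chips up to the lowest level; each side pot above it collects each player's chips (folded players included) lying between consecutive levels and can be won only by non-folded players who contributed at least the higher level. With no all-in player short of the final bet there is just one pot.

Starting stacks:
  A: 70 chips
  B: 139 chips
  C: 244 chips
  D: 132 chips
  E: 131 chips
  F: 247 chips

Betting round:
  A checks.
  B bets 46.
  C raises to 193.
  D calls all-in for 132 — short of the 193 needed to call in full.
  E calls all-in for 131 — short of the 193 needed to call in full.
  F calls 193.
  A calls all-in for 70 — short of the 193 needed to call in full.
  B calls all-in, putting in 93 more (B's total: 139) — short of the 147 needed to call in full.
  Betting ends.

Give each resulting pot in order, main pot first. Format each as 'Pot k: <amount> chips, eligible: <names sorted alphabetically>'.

Pot 1: 420 chips, eligible: A, B, C, D, E, F
Pot 2: 305 chips, eligible: B, C, D, E, F
Pot 3: 4 chips, eligible: B, C, D, F
Pot 4: 21 chips, eligible: B, C, F
Pot 5: 108 chips, eligible: C, F

Derivation:
Contributions: A=70, B=139, C=193, D=132, E=131, F=193
Pot levels (distinct totals of non-folded players): 70, 131, 132, 139, 193
Layer 1-70: 70 each from A, B, C, D, E, F = 70*6 = 420 chips; eligible A, B, C, D, E, F
Layer 71-131: 61 each from B, C, D, E, F = 61*5 = 305 chips; eligible B, C, D, E, F
Layer 132-132: 1 each from B, C, D, F = 1*4 = 4 chips; eligible B, C, D, F
Layer 133-139: 7 each from B, C, F = 7*3 = 21 chips; eligible B, C, F
Layer 140-193: 54 each from C, F = 54*2 = 108 chips; eligible C, F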